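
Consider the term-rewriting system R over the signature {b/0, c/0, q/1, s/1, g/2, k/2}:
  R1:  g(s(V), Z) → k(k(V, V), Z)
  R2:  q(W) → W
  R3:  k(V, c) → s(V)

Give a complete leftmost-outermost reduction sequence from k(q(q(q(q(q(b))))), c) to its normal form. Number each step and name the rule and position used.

s(b)

1. k(q(q(q(q(q(b))))), c)  →  s(q(q(q(q(q(b))))))   [R3 at ε]
2. s(q(q(q(q(q(b))))))  →  s(q(q(q(q(b)))))   [R2 at 1]
3. s(q(q(q(q(b)))))  →  s(q(q(q(b))))   [R2 at 1]
4. s(q(q(q(b))))  →  s(q(q(b)))   [R2 at 1]
5. s(q(q(b)))  →  s(q(b))   [R2 at 1]
6. s(q(b))  →  s(b)   [R2 at 1]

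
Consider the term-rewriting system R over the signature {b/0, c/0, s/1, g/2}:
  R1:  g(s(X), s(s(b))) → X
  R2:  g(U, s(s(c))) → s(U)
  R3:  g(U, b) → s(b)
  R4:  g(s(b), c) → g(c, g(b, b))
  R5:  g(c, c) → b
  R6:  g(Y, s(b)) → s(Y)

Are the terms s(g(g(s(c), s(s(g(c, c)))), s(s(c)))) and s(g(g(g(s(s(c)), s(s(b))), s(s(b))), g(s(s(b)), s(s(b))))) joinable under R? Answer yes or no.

yes — NF(t₁) = s(s(c)), NF(t₂) = s(s(c))

Reduce t₁ = s(g(g(s(c), s(s(g(c, c)))), s(s(c)))):
1. s(g(g(s(c), s(s(g(c, c)))), s(s(c))))  →  s(s(g(s(c), s(s(g(c, c))))))   [R2 at 1]
2. s(s(g(s(c), s(s(g(c, c))))))  →  s(s(g(s(c), s(s(b)))))   [R5 at 1.1.2.1.1]
3. s(s(g(s(c), s(s(b)))))  →  s(s(c))   [R1 at 1.1]

Reduce t₂ = s(g(g(g(s(s(c)), s(s(b))), s(s(b))), g(s(s(b)), s(s(b))))):
1. s(g(g(g(s(s(c)), s(s(b))), s(s(b))), g(s(s(b)), s(s(b)))))  →  s(g(g(s(c), s(s(b))), g(s(s(b)), s(s(b)))))   [R1 at 1.1.1]
2. s(g(g(s(c), s(s(b))), g(s(s(b)), s(s(b)))))  →  s(g(c, g(s(s(b)), s(s(b)))))   [R1 at 1.1]
3. s(g(c, g(s(s(b)), s(s(b)))))  →  s(g(c, s(b)))   [R1 at 1.2]
4. s(g(c, s(b)))  →  s(s(c))   [R6 at 1]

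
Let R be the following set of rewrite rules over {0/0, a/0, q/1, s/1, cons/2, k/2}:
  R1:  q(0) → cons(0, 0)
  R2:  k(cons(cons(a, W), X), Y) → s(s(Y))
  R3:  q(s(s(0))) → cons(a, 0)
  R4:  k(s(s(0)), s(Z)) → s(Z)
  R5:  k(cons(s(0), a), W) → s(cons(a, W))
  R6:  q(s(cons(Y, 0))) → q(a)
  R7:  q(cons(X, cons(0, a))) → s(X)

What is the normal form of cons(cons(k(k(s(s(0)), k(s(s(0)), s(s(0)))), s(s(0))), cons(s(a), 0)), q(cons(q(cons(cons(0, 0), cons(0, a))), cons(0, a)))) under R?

1. cons(cons(k(k(s(s(0)), k(s(s(0)), s(s(0)))), s(s(0))), cons(s(a), 0)), q(cons(q(cons(cons(0, 0), cons(0, a))), cons(0, a))))  →  cons(cons(k(k(s(s(0)), s(s(0))), s(s(0))), cons(s(a), 0)), q(cons(q(cons(cons(0, 0), cons(0, a))), cons(0, a))))   [R4 at 1.1.1.2]
2. cons(cons(k(k(s(s(0)), s(s(0))), s(s(0))), cons(s(a), 0)), q(cons(q(cons(cons(0, 0), cons(0, a))), cons(0, a))))  →  cons(cons(k(s(s(0)), s(s(0))), cons(s(a), 0)), q(cons(q(cons(cons(0, 0), cons(0, a))), cons(0, a))))   [R4 at 1.1.1]
3. cons(cons(k(s(s(0)), s(s(0))), cons(s(a), 0)), q(cons(q(cons(cons(0, 0), cons(0, a))), cons(0, a))))  →  cons(cons(s(s(0)), cons(s(a), 0)), q(cons(q(cons(cons(0, 0), cons(0, a))), cons(0, a))))   [R4 at 1.1]
4. cons(cons(s(s(0)), cons(s(a), 0)), q(cons(q(cons(cons(0, 0), cons(0, a))), cons(0, a))))  →  cons(cons(s(s(0)), cons(s(a), 0)), s(q(cons(cons(0, 0), cons(0, a)))))   [R7 at 2]
5. cons(cons(s(s(0)), cons(s(a), 0)), s(q(cons(cons(0, 0), cons(0, a)))))  →  cons(cons(s(s(0)), cons(s(a), 0)), s(s(cons(0, 0))))   [R7 at 2.1]

cons(cons(s(s(0)), cons(s(a), 0)), s(s(cons(0, 0))))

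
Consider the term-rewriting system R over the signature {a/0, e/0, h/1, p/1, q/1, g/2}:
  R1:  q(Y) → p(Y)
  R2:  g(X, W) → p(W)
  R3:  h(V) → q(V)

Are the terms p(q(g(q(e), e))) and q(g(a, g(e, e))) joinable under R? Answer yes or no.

Reduce t₁ = p(q(g(q(e), e))):
1. p(q(g(q(e), e)))  →  p(p(g(q(e), e)))   [R1 at 1]
2. p(p(g(q(e), e)))  →  p(p(p(e)))   [R2 at 1.1]

Reduce t₂ = q(g(a, g(e, e))):
1. q(g(a, g(e, e)))  →  p(g(a, g(e, e)))   [R1 at ε]
2. p(g(a, g(e, e)))  →  p(p(g(e, e)))   [R2 at 1]
3. p(p(g(e, e)))  →  p(p(p(e)))   [R2 at 1.1]

yes — NF(t₁) = p(p(p(e))), NF(t₂) = p(p(p(e)))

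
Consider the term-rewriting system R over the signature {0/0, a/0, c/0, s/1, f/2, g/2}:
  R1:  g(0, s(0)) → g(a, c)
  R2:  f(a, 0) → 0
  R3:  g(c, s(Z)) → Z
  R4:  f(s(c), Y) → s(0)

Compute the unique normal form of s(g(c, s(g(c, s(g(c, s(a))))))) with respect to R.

s(a)

1. s(g(c, s(g(c, s(g(c, s(a)))))))  →  s(g(c, s(g(c, s(a)))))   [R3 at 1]
2. s(g(c, s(g(c, s(a)))))  →  s(g(c, s(a)))   [R3 at 1]
3. s(g(c, s(a)))  →  s(a)   [R3 at 1]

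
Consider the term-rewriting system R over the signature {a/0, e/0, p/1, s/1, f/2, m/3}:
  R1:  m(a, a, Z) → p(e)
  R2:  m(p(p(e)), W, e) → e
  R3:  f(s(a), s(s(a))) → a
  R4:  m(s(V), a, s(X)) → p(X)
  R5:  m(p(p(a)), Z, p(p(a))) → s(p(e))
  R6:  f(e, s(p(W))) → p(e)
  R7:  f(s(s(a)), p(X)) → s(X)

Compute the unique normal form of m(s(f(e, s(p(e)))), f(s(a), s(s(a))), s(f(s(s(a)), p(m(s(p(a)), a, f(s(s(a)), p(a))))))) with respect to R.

p(s(p(a)))

1. m(s(f(e, s(p(e)))), f(s(a), s(s(a))), s(f(s(s(a)), p(m(s(p(a)), a, f(s(s(a)), p(a)))))))  →  m(s(p(e)), f(s(a), s(s(a))), s(f(s(s(a)), p(m(s(p(a)), a, f(s(s(a)), p(a)))))))   [R6 at 1.1]
2. m(s(p(e)), f(s(a), s(s(a))), s(f(s(s(a)), p(m(s(p(a)), a, f(s(s(a)), p(a)))))))  →  m(s(p(e)), a, s(f(s(s(a)), p(m(s(p(a)), a, f(s(s(a)), p(a)))))))   [R3 at 2]
3. m(s(p(e)), a, s(f(s(s(a)), p(m(s(p(a)), a, f(s(s(a)), p(a)))))))  →  p(f(s(s(a)), p(m(s(p(a)), a, f(s(s(a)), p(a))))))   [R4 at ε]
4. p(f(s(s(a)), p(m(s(p(a)), a, f(s(s(a)), p(a))))))  →  p(s(m(s(p(a)), a, f(s(s(a)), p(a)))))   [R7 at 1]
5. p(s(m(s(p(a)), a, f(s(s(a)), p(a)))))  →  p(s(m(s(p(a)), a, s(a))))   [R7 at 1.1.3]
6. p(s(m(s(p(a)), a, s(a))))  →  p(s(p(a)))   [R4 at 1.1]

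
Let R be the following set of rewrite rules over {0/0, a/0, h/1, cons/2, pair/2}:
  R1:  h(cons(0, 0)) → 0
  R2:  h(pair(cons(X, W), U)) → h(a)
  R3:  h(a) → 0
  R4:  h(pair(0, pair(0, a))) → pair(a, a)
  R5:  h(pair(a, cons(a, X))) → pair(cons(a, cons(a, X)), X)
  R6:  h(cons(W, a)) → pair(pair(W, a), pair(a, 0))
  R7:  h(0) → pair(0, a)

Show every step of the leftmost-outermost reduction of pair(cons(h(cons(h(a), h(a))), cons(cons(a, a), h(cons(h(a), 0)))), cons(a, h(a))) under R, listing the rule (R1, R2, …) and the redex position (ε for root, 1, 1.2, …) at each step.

1. pair(cons(h(cons(h(a), h(a))), cons(cons(a, a), h(cons(h(a), 0)))), cons(a, h(a)))  →  pair(cons(h(cons(0, h(a))), cons(cons(a, a), h(cons(h(a), 0)))), cons(a, h(a)))   [R3 at 1.1.1.1]
2. pair(cons(h(cons(0, h(a))), cons(cons(a, a), h(cons(h(a), 0)))), cons(a, h(a)))  →  pair(cons(h(cons(0, 0)), cons(cons(a, a), h(cons(h(a), 0)))), cons(a, h(a)))   [R3 at 1.1.1.2]
3. pair(cons(h(cons(0, 0)), cons(cons(a, a), h(cons(h(a), 0)))), cons(a, h(a)))  →  pair(cons(0, cons(cons(a, a), h(cons(h(a), 0)))), cons(a, h(a)))   [R1 at 1.1]
4. pair(cons(0, cons(cons(a, a), h(cons(h(a), 0)))), cons(a, h(a)))  →  pair(cons(0, cons(cons(a, a), h(cons(0, 0)))), cons(a, h(a)))   [R3 at 1.2.2.1.1]
5. pair(cons(0, cons(cons(a, a), h(cons(0, 0)))), cons(a, h(a)))  →  pair(cons(0, cons(cons(a, a), 0)), cons(a, h(a)))   [R1 at 1.2.2]
6. pair(cons(0, cons(cons(a, a), 0)), cons(a, h(a)))  →  pair(cons(0, cons(cons(a, a), 0)), cons(a, 0))   [R3 at 2.2]

pair(cons(0, cons(cons(a, a), 0)), cons(a, 0))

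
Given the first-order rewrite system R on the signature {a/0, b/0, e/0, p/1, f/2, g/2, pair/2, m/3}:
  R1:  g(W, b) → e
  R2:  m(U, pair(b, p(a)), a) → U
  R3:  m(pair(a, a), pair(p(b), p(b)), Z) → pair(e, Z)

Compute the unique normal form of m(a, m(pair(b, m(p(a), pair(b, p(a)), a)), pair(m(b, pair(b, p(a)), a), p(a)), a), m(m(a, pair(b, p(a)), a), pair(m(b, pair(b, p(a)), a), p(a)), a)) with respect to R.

a

1. m(a, m(pair(b, m(p(a), pair(b, p(a)), a)), pair(m(b, pair(b, p(a)), a), p(a)), a), m(m(a, pair(b, p(a)), a), pair(m(b, pair(b, p(a)), a), p(a)), a))  →  m(a, m(pair(b, p(a)), pair(m(b, pair(b, p(a)), a), p(a)), a), m(m(a, pair(b, p(a)), a), pair(m(b, pair(b, p(a)), a), p(a)), a))   [R2 at 2.1.2]
2. m(a, m(pair(b, p(a)), pair(m(b, pair(b, p(a)), a), p(a)), a), m(m(a, pair(b, p(a)), a), pair(m(b, pair(b, p(a)), a), p(a)), a))  →  m(a, m(pair(b, p(a)), pair(b, p(a)), a), m(m(a, pair(b, p(a)), a), pair(m(b, pair(b, p(a)), a), p(a)), a))   [R2 at 2.2.1]
3. m(a, m(pair(b, p(a)), pair(b, p(a)), a), m(m(a, pair(b, p(a)), a), pair(m(b, pair(b, p(a)), a), p(a)), a))  →  m(a, pair(b, p(a)), m(m(a, pair(b, p(a)), a), pair(m(b, pair(b, p(a)), a), p(a)), a))   [R2 at 2]
4. m(a, pair(b, p(a)), m(m(a, pair(b, p(a)), a), pair(m(b, pair(b, p(a)), a), p(a)), a))  →  m(a, pair(b, p(a)), m(a, pair(m(b, pair(b, p(a)), a), p(a)), a))   [R2 at 3.1]
5. m(a, pair(b, p(a)), m(a, pair(m(b, pair(b, p(a)), a), p(a)), a))  →  m(a, pair(b, p(a)), m(a, pair(b, p(a)), a))   [R2 at 3.2.1]
6. m(a, pair(b, p(a)), m(a, pair(b, p(a)), a))  →  m(a, pair(b, p(a)), a)   [R2 at 3]
7. m(a, pair(b, p(a)), a)  →  a   [R2 at ε]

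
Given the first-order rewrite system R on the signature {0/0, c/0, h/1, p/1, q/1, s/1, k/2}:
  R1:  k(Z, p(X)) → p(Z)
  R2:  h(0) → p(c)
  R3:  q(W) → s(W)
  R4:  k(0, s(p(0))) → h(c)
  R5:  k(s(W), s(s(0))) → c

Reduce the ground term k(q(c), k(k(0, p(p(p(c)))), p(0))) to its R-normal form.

1. k(q(c), k(k(0, p(p(p(c)))), p(0)))  →  k(s(c), k(k(0, p(p(p(c)))), p(0)))   [R3 at 1]
2. k(s(c), k(k(0, p(p(p(c)))), p(0)))  →  k(s(c), p(k(0, p(p(p(c))))))   [R1 at 2]
3. k(s(c), p(k(0, p(p(p(c))))))  →  p(s(c))   [R1 at ε]

p(s(c))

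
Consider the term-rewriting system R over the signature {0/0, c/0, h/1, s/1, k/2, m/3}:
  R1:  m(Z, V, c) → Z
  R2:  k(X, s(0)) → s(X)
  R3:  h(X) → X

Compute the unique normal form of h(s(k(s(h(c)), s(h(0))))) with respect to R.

s(s(s(c)))

1. h(s(k(s(h(c)), s(h(0)))))  →  s(k(s(h(c)), s(h(0))))   [R3 at ε]
2. s(k(s(h(c)), s(h(0))))  →  s(k(s(c), s(h(0))))   [R3 at 1.1.1]
3. s(k(s(c), s(h(0))))  →  s(k(s(c), s(0)))   [R3 at 1.2.1]
4. s(k(s(c), s(0)))  →  s(s(s(c)))   [R2 at 1]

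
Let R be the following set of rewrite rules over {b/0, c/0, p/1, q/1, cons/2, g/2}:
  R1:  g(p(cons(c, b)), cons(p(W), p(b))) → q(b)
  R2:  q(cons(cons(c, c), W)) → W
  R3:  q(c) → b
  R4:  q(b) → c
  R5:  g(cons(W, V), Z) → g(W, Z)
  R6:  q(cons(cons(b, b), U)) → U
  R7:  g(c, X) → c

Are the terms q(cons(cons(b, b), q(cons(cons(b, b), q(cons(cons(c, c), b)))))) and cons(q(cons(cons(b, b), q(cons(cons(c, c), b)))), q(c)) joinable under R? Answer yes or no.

no — NF(t₁) = b, NF(t₂) = cons(b, b)

Reduce t₁ = q(cons(cons(b, b), q(cons(cons(b, b), q(cons(cons(c, c), b)))))):
1. q(cons(cons(b, b), q(cons(cons(b, b), q(cons(cons(c, c), b))))))  →  q(cons(cons(b, b), q(cons(cons(c, c), b))))   [R6 at ε]
2. q(cons(cons(b, b), q(cons(cons(c, c), b))))  →  q(cons(cons(c, c), b))   [R6 at ε]
3. q(cons(cons(c, c), b))  →  b   [R2 at ε]

Reduce t₂ = cons(q(cons(cons(b, b), q(cons(cons(c, c), b)))), q(c)):
1. cons(q(cons(cons(b, b), q(cons(cons(c, c), b)))), q(c))  →  cons(q(cons(cons(c, c), b)), q(c))   [R6 at 1]
2. cons(q(cons(cons(c, c), b)), q(c))  →  cons(b, q(c))   [R2 at 1]
3. cons(b, q(c))  →  cons(b, b)   [R3 at 2]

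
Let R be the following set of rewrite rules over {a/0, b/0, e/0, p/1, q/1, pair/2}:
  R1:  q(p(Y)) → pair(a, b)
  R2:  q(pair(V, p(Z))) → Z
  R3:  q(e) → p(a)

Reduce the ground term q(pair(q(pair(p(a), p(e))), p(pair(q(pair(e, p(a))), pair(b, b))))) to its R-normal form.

pair(a, pair(b, b))

1. q(pair(q(pair(p(a), p(e))), p(pair(q(pair(e, p(a))), pair(b, b)))))  →  pair(q(pair(e, p(a))), pair(b, b))   [R2 at ε]
2. pair(q(pair(e, p(a))), pair(b, b))  →  pair(a, pair(b, b))   [R2 at 1]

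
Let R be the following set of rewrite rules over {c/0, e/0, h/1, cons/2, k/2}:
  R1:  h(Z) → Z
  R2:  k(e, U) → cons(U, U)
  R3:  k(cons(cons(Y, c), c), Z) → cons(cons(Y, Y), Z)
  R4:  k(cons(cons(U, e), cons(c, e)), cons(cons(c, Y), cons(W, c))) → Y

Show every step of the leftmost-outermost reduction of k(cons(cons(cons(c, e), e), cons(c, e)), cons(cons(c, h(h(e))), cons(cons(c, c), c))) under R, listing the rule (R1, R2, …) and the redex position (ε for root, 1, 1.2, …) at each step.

e

1. k(cons(cons(cons(c, e), e), cons(c, e)), cons(cons(c, h(h(e))), cons(cons(c, c), c)))  →  h(h(e))   [R4 at ε]
2. h(h(e))  →  h(e)   [R1 at ε]
3. h(e)  →  e   [R1 at ε]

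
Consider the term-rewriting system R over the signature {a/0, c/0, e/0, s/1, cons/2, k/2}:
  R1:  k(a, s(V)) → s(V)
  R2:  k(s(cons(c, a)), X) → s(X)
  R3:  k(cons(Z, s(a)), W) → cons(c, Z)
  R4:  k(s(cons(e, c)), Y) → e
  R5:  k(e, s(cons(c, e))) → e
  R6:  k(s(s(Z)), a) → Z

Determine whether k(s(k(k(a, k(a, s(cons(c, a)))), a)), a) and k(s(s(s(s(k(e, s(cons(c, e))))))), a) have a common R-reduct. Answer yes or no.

no — NF(t₁) = a, NF(t₂) = s(s(e))

Reduce t₁ = k(s(k(k(a, k(a, s(cons(c, a)))), a)), a):
1. k(s(k(k(a, k(a, s(cons(c, a)))), a)), a)  →  k(s(k(k(a, s(cons(c, a))), a)), a)   [R1 at 1.1.1.2]
2. k(s(k(k(a, s(cons(c, a))), a)), a)  →  k(s(k(s(cons(c, a)), a)), a)   [R1 at 1.1.1]
3. k(s(k(s(cons(c, a)), a)), a)  →  k(s(s(a)), a)   [R2 at 1.1]
4. k(s(s(a)), a)  →  a   [R6 at ε]

Reduce t₂ = k(s(s(s(s(k(e, s(cons(c, e))))))), a):
1. k(s(s(s(s(k(e, s(cons(c, e))))))), a)  →  s(s(k(e, s(cons(c, e)))))   [R6 at ε]
2. s(s(k(e, s(cons(c, e)))))  →  s(s(e))   [R5 at 1.1]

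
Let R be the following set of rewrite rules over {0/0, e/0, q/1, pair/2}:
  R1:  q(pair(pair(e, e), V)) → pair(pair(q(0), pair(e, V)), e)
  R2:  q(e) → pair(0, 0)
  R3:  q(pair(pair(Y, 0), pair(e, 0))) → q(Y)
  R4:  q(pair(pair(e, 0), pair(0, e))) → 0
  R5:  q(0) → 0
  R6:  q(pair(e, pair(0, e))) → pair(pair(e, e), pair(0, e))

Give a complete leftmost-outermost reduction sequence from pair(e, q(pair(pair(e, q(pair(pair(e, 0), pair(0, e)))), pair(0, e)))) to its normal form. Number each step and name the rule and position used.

pair(e, 0)

1. pair(e, q(pair(pair(e, q(pair(pair(e, 0), pair(0, e)))), pair(0, e))))  →  pair(e, q(pair(pair(e, 0), pair(0, e))))   [R4 at 2.1.1.2]
2. pair(e, q(pair(pair(e, 0), pair(0, e))))  →  pair(e, 0)   [R4 at 2]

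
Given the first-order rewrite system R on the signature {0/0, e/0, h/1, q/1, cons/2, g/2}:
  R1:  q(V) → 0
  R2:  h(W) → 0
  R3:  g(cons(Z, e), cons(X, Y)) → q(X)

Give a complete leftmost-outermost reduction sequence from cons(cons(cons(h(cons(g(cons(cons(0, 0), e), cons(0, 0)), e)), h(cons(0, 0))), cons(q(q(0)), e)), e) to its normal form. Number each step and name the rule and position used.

1. cons(cons(cons(h(cons(g(cons(cons(0, 0), e), cons(0, 0)), e)), h(cons(0, 0))), cons(q(q(0)), e)), e)  →  cons(cons(cons(0, h(cons(0, 0))), cons(q(q(0)), e)), e)   [R2 at 1.1.1]
2. cons(cons(cons(0, h(cons(0, 0))), cons(q(q(0)), e)), e)  →  cons(cons(cons(0, 0), cons(q(q(0)), e)), e)   [R2 at 1.1.2]
3. cons(cons(cons(0, 0), cons(q(q(0)), e)), e)  →  cons(cons(cons(0, 0), cons(0, e)), e)   [R1 at 1.2.1]

cons(cons(cons(0, 0), cons(0, e)), e)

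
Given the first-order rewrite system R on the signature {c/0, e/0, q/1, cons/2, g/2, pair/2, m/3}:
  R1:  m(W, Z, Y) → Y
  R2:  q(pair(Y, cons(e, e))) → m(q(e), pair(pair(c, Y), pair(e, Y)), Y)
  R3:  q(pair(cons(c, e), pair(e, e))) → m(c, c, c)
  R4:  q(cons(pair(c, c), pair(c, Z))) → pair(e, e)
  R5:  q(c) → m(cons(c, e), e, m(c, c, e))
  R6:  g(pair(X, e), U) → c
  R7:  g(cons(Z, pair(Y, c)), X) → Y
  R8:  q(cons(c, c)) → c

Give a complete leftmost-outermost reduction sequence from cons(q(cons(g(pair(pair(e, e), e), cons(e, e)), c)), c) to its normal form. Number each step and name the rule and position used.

cons(c, c)

1. cons(q(cons(g(pair(pair(e, e), e), cons(e, e)), c)), c)  →  cons(q(cons(c, c)), c)   [R6 at 1.1.1]
2. cons(q(cons(c, c)), c)  →  cons(c, c)   [R8 at 1]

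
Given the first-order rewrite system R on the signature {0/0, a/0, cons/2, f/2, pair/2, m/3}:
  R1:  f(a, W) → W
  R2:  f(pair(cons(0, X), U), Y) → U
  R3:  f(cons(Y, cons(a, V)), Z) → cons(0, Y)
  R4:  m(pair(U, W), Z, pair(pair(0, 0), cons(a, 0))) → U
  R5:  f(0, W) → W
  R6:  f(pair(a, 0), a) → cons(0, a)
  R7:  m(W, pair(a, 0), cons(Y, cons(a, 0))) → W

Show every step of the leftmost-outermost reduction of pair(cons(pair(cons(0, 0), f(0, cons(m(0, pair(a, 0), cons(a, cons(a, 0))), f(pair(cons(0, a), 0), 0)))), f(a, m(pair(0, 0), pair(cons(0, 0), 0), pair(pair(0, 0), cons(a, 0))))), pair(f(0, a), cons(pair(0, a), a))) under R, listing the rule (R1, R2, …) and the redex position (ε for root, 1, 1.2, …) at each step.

pair(cons(pair(cons(0, 0), cons(0, 0)), 0), pair(a, cons(pair(0, a), a)))

1. pair(cons(pair(cons(0, 0), f(0, cons(m(0, pair(a, 0), cons(a, cons(a, 0))), f(pair(cons(0, a), 0), 0)))), f(a, m(pair(0, 0), pair(cons(0, 0), 0), pair(pair(0, 0), cons(a, 0))))), pair(f(0, a), cons(pair(0, a), a)))  →  pair(cons(pair(cons(0, 0), cons(m(0, pair(a, 0), cons(a, cons(a, 0))), f(pair(cons(0, a), 0), 0))), f(a, m(pair(0, 0), pair(cons(0, 0), 0), pair(pair(0, 0), cons(a, 0))))), pair(f(0, a), cons(pair(0, a), a)))   [R5 at 1.1.2]
2. pair(cons(pair(cons(0, 0), cons(m(0, pair(a, 0), cons(a, cons(a, 0))), f(pair(cons(0, a), 0), 0))), f(a, m(pair(0, 0), pair(cons(0, 0), 0), pair(pair(0, 0), cons(a, 0))))), pair(f(0, a), cons(pair(0, a), a)))  →  pair(cons(pair(cons(0, 0), cons(0, f(pair(cons(0, a), 0), 0))), f(a, m(pair(0, 0), pair(cons(0, 0), 0), pair(pair(0, 0), cons(a, 0))))), pair(f(0, a), cons(pair(0, a), a)))   [R7 at 1.1.2.1]
3. pair(cons(pair(cons(0, 0), cons(0, f(pair(cons(0, a), 0), 0))), f(a, m(pair(0, 0), pair(cons(0, 0), 0), pair(pair(0, 0), cons(a, 0))))), pair(f(0, a), cons(pair(0, a), a)))  →  pair(cons(pair(cons(0, 0), cons(0, 0)), f(a, m(pair(0, 0), pair(cons(0, 0), 0), pair(pair(0, 0), cons(a, 0))))), pair(f(0, a), cons(pair(0, a), a)))   [R2 at 1.1.2.2]
4. pair(cons(pair(cons(0, 0), cons(0, 0)), f(a, m(pair(0, 0), pair(cons(0, 0), 0), pair(pair(0, 0), cons(a, 0))))), pair(f(0, a), cons(pair(0, a), a)))  →  pair(cons(pair(cons(0, 0), cons(0, 0)), m(pair(0, 0), pair(cons(0, 0), 0), pair(pair(0, 0), cons(a, 0)))), pair(f(0, a), cons(pair(0, a), a)))   [R1 at 1.2]
5. pair(cons(pair(cons(0, 0), cons(0, 0)), m(pair(0, 0), pair(cons(0, 0), 0), pair(pair(0, 0), cons(a, 0)))), pair(f(0, a), cons(pair(0, a), a)))  →  pair(cons(pair(cons(0, 0), cons(0, 0)), 0), pair(f(0, a), cons(pair(0, a), a)))   [R4 at 1.2]
6. pair(cons(pair(cons(0, 0), cons(0, 0)), 0), pair(f(0, a), cons(pair(0, a), a)))  →  pair(cons(pair(cons(0, 0), cons(0, 0)), 0), pair(a, cons(pair(0, a), a)))   [R5 at 2.1]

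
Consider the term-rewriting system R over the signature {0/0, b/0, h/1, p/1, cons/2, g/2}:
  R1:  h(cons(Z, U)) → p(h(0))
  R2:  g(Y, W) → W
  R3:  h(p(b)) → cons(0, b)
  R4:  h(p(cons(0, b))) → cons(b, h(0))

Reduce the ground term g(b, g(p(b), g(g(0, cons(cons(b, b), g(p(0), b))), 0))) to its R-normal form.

0

1. g(b, g(p(b), g(g(0, cons(cons(b, b), g(p(0), b))), 0)))  →  g(p(b), g(g(0, cons(cons(b, b), g(p(0), b))), 0))   [R2 at ε]
2. g(p(b), g(g(0, cons(cons(b, b), g(p(0), b))), 0))  →  g(g(0, cons(cons(b, b), g(p(0), b))), 0)   [R2 at ε]
3. g(g(0, cons(cons(b, b), g(p(0), b))), 0)  →  0   [R2 at ε]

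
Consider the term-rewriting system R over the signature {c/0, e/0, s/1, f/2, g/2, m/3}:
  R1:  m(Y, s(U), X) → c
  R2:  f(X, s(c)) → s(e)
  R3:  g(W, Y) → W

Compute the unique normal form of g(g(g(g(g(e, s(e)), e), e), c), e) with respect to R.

e

1. g(g(g(g(g(e, s(e)), e), e), c), e)  →  g(g(g(g(e, s(e)), e), e), c)   [R3 at ε]
2. g(g(g(g(e, s(e)), e), e), c)  →  g(g(g(e, s(e)), e), e)   [R3 at ε]
3. g(g(g(e, s(e)), e), e)  →  g(g(e, s(e)), e)   [R3 at ε]
4. g(g(e, s(e)), e)  →  g(e, s(e))   [R3 at ε]
5. g(e, s(e))  →  e   [R3 at ε]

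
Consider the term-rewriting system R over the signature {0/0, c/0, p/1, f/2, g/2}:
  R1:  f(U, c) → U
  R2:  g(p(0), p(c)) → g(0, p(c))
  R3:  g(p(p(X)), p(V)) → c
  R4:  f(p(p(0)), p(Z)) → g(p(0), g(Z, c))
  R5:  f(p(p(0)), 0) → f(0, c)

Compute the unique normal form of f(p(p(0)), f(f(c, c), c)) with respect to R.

1. f(p(p(0)), f(f(c, c), c))  →  f(p(p(0)), f(c, c))   [R1 at 2]
2. f(p(p(0)), f(c, c))  →  f(p(p(0)), c)   [R1 at 2]
3. f(p(p(0)), c)  →  p(p(0))   [R1 at ε]

p(p(0))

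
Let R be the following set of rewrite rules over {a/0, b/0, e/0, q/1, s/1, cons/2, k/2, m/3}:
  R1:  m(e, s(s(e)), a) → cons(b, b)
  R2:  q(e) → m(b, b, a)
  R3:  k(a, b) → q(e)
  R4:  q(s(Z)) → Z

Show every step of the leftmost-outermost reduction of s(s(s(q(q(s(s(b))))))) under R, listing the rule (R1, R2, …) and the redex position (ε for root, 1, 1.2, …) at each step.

s(s(s(b)))

1. s(s(s(q(q(s(s(b)))))))  →  s(s(s(q(s(b)))))   [R4 at 1.1.1.1]
2. s(s(s(q(s(b)))))  →  s(s(s(b)))   [R4 at 1.1.1]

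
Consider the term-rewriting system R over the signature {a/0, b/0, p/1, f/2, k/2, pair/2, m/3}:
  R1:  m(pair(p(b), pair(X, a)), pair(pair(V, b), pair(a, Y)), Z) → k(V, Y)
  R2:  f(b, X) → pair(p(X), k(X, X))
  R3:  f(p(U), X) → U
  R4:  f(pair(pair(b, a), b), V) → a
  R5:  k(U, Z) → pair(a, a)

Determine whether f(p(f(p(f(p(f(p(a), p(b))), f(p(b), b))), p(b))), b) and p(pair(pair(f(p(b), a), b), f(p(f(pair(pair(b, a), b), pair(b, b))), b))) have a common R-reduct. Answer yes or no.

no — NF(t₁) = a, NF(t₂) = p(pair(pair(b, b), a))

Reduce t₁ = f(p(f(p(f(p(f(p(a), p(b))), f(p(b), b))), p(b))), b):
1. f(p(f(p(f(p(f(p(a), p(b))), f(p(b), b))), p(b))), b)  →  f(p(f(p(f(p(a), p(b))), f(p(b), b))), p(b))   [R3 at ε]
2. f(p(f(p(f(p(a), p(b))), f(p(b), b))), p(b))  →  f(p(f(p(a), p(b))), f(p(b), b))   [R3 at ε]
3. f(p(f(p(a), p(b))), f(p(b), b))  →  f(p(a), p(b))   [R3 at ε]
4. f(p(a), p(b))  →  a   [R3 at ε]

Reduce t₂ = p(pair(pair(f(p(b), a), b), f(p(f(pair(pair(b, a), b), pair(b, b))), b))):
1. p(pair(pair(f(p(b), a), b), f(p(f(pair(pair(b, a), b), pair(b, b))), b)))  →  p(pair(pair(b, b), f(p(f(pair(pair(b, a), b), pair(b, b))), b)))   [R3 at 1.1.1]
2. p(pair(pair(b, b), f(p(f(pair(pair(b, a), b), pair(b, b))), b)))  →  p(pair(pair(b, b), f(pair(pair(b, a), b), pair(b, b))))   [R3 at 1.2]
3. p(pair(pair(b, b), f(pair(pair(b, a), b), pair(b, b))))  →  p(pair(pair(b, b), a))   [R4 at 1.2]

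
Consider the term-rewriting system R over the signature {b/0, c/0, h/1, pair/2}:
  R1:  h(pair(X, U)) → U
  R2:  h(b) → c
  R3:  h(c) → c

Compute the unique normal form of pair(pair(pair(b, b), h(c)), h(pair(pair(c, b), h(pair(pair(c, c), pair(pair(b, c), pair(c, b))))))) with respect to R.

1. pair(pair(pair(b, b), h(c)), h(pair(pair(c, b), h(pair(pair(c, c), pair(pair(b, c), pair(c, b)))))))  →  pair(pair(pair(b, b), c), h(pair(pair(c, b), h(pair(pair(c, c), pair(pair(b, c), pair(c, b)))))))   [R3 at 1.2]
2. pair(pair(pair(b, b), c), h(pair(pair(c, b), h(pair(pair(c, c), pair(pair(b, c), pair(c, b)))))))  →  pair(pair(pair(b, b), c), h(pair(pair(c, c), pair(pair(b, c), pair(c, b)))))   [R1 at 2]
3. pair(pair(pair(b, b), c), h(pair(pair(c, c), pair(pair(b, c), pair(c, b)))))  →  pair(pair(pair(b, b), c), pair(pair(b, c), pair(c, b)))   [R1 at 2]

pair(pair(pair(b, b), c), pair(pair(b, c), pair(c, b)))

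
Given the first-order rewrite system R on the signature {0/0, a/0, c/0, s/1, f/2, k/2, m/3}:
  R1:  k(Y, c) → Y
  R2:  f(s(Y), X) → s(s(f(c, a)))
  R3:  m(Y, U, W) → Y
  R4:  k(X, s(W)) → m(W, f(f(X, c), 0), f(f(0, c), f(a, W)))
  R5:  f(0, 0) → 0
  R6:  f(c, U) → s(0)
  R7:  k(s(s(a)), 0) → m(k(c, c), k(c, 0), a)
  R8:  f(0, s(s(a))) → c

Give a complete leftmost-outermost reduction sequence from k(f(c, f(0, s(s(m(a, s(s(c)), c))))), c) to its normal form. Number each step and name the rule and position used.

s(0)

1. k(f(c, f(0, s(s(m(a, s(s(c)), c))))), c)  →  f(c, f(0, s(s(m(a, s(s(c)), c)))))   [R1 at ε]
2. f(c, f(0, s(s(m(a, s(s(c)), c)))))  →  s(0)   [R6 at ε]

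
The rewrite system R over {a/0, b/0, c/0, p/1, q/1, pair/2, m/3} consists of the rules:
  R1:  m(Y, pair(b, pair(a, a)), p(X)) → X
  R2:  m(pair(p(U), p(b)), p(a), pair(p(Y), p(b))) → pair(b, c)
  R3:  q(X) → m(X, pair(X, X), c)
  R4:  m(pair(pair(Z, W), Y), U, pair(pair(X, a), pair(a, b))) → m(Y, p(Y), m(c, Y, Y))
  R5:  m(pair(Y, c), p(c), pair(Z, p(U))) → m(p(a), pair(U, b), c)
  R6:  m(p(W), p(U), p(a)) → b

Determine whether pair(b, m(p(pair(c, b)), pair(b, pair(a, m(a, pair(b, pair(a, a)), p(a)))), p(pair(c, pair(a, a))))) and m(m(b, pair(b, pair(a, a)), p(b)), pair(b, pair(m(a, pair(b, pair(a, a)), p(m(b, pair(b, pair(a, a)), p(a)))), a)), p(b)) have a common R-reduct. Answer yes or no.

no — NF(t₁) = pair(b, pair(c, pair(a, a))), NF(t₂) = b

Reduce t₁ = pair(b, m(p(pair(c, b)), pair(b, pair(a, m(a, pair(b, pair(a, a)), p(a)))), p(pair(c, pair(a, a))))):
1. pair(b, m(p(pair(c, b)), pair(b, pair(a, m(a, pair(b, pair(a, a)), p(a)))), p(pair(c, pair(a, a)))))  →  pair(b, m(p(pair(c, b)), pair(b, pair(a, a)), p(pair(c, pair(a, a)))))   [R1 at 2.2.2.2]
2. pair(b, m(p(pair(c, b)), pair(b, pair(a, a)), p(pair(c, pair(a, a)))))  →  pair(b, pair(c, pair(a, a)))   [R1 at 2]

Reduce t₂ = m(m(b, pair(b, pair(a, a)), p(b)), pair(b, pair(m(a, pair(b, pair(a, a)), p(m(b, pair(b, pair(a, a)), p(a)))), a)), p(b)):
1. m(m(b, pair(b, pair(a, a)), p(b)), pair(b, pair(m(a, pair(b, pair(a, a)), p(m(b, pair(b, pair(a, a)), p(a)))), a)), p(b))  →  m(b, pair(b, pair(m(a, pair(b, pair(a, a)), p(m(b, pair(b, pair(a, a)), p(a)))), a)), p(b))   [R1 at 1]
2. m(b, pair(b, pair(m(a, pair(b, pair(a, a)), p(m(b, pair(b, pair(a, a)), p(a)))), a)), p(b))  →  m(b, pair(b, pair(m(b, pair(b, pair(a, a)), p(a)), a)), p(b))   [R1 at 2.2.1]
3. m(b, pair(b, pair(m(b, pair(b, pair(a, a)), p(a)), a)), p(b))  →  m(b, pair(b, pair(a, a)), p(b))   [R1 at 2.2.1]
4. m(b, pair(b, pair(a, a)), p(b))  →  b   [R1 at ε]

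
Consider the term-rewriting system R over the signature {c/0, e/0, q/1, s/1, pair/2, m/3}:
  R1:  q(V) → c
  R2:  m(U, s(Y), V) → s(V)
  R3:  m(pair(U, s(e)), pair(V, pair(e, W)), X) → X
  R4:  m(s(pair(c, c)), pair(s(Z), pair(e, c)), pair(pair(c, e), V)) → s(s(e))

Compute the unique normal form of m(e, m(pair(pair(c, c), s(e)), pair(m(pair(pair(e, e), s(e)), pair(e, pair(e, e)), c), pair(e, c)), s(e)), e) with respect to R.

1. m(e, m(pair(pair(c, c), s(e)), pair(m(pair(pair(e, e), s(e)), pair(e, pair(e, e)), c), pair(e, c)), s(e)), e)  →  m(e, s(e), e)   [R3 at 2]
2. m(e, s(e), e)  →  s(e)   [R2 at ε]

s(e)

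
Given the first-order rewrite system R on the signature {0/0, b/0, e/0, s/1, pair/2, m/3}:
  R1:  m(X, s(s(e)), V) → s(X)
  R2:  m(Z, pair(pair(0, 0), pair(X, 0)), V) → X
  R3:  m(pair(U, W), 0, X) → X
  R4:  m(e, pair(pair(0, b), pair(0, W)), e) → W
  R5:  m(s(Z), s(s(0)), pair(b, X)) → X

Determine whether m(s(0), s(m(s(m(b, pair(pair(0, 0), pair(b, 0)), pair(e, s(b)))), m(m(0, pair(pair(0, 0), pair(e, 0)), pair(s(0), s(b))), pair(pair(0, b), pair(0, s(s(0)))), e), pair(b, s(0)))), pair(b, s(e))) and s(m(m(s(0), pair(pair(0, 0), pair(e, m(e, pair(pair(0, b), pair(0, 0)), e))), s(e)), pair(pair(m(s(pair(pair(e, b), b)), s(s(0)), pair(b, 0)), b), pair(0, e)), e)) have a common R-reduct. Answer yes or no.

Reduce t₁ = m(s(0), s(m(s(m(b, pair(pair(0, 0), pair(b, 0)), pair(e, s(b)))), m(m(0, pair(pair(0, 0), pair(e, 0)), pair(s(0), s(b))), pair(pair(0, b), pair(0, s(s(0)))), e), pair(b, s(0)))), pair(b, s(e))):
1. m(s(0), s(m(s(m(b, pair(pair(0, 0), pair(b, 0)), pair(e, s(b)))), m(m(0, pair(pair(0, 0), pair(e, 0)), pair(s(0), s(b))), pair(pair(0, b), pair(0, s(s(0)))), e), pair(b, s(0)))), pair(b, s(e)))  →  m(s(0), s(m(s(b), m(m(0, pair(pair(0, 0), pair(e, 0)), pair(s(0), s(b))), pair(pair(0, b), pair(0, s(s(0)))), e), pair(b, s(0)))), pair(b, s(e)))   [R2 at 2.1.1.1]
2. m(s(0), s(m(s(b), m(m(0, pair(pair(0, 0), pair(e, 0)), pair(s(0), s(b))), pair(pair(0, b), pair(0, s(s(0)))), e), pair(b, s(0)))), pair(b, s(e)))  →  m(s(0), s(m(s(b), m(e, pair(pair(0, b), pair(0, s(s(0)))), e), pair(b, s(0)))), pair(b, s(e)))   [R2 at 2.1.2.1]
3. m(s(0), s(m(s(b), m(e, pair(pair(0, b), pair(0, s(s(0)))), e), pair(b, s(0)))), pair(b, s(e)))  →  m(s(0), s(m(s(b), s(s(0)), pair(b, s(0)))), pair(b, s(e)))   [R4 at 2.1.2]
4. m(s(0), s(m(s(b), s(s(0)), pair(b, s(0)))), pair(b, s(e)))  →  m(s(0), s(s(0)), pair(b, s(e)))   [R5 at 2.1]
5. m(s(0), s(s(0)), pair(b, s(e)))  →  s(e)   [R5 at ε]

Reduce t₂ = s(m(m(s(0), pair(pair(0, 0), pair(e, m(e, pair(pair(0, b), pair(0, 0)), e))), s(e)), pair(pair(m(s(pair(pair(e, b), b)), s(s(0)), pair(b, 0)), b), pair(0, e)), e)):
1. s(m(m(s(0), pair(pair(0, 0), pair(e, m(e, pair(pair(0, b), pair(0, 0)), e))), s(e)), pair(pair(m(s(pair(pair(e, b), b)), s(s(0)), pair(b, 0)), b), pair(0, e)), e))  →  s(m(m(s(0), pair(pair(0, 0), pair(e, 0)), s(e)), pair(pair(m(s(pair(pair(e, b), b)), s(s(0)), pair(b, 0)), b), pair(0, e)), e))   [R4 at 1.1.2.2.2]
2. s(m(m(s(0), pair(pair(0, 0), pair(e, 0)), s(e)), pair(pair(m(s(pair(pair(e, b), b)), s(s(0)), pair(b, 0)), b), pair(0, e)), e))  →  s(m(e, pair(pair(m(s(pair(pair(e, b), b)), s(s(0)), pair(b, 0)), b), pair(0, e)), e))   [R2 at 1.1]
3. s(m(e, pair(pair(m(s(pair(pair(e, b), b)), s(s(0)), pair(b, 0)), b), pair(0, e)), e))  →  s(m(e, pair(pair(0, b), pair(0, e)), e))   [R5 at 1.2.1.1]
4. s(m(e, pair(pair(0, b), pair(0, e)), e))  →  s(e)   [R4 at 1]

yes — NF(t₁) = s(e), NF(t₂) = s(e)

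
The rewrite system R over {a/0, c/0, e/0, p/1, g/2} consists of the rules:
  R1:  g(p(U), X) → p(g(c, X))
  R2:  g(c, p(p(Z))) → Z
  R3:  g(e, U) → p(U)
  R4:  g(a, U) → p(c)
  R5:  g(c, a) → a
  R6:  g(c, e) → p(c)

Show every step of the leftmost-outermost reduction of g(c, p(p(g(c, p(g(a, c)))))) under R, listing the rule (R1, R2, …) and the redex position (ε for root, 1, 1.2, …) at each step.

1. g(c, p(p(g(c, p(g(a, c))))))  →  g(c, p(g(a, c)))   [R2 at ε]
2. g(c, p(g(a, c)))  →  g(c, p(p(c)))   [R4 at 2.1]
3. g(c, p(p(c)))  →  c   [R2 at ε]

c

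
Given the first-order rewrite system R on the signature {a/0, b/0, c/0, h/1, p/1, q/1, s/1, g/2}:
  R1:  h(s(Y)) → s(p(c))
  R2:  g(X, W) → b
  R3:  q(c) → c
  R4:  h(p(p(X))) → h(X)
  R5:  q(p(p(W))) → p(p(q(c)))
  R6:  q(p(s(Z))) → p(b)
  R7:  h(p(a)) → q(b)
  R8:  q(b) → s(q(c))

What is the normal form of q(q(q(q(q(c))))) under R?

c

1. q(q(q(q(q(c)))))  →  q(q(q(q(c))))   [R3 at 1.1.1.1]
2. q(q(q(q(c))))  →  q(q(q(c)))   [R3 at 1.1.1]
3. q(q(q(c)))  →  q(q(c))   [R3 at 1.1]
4. q(q(c))  →  q(c)   [R3 at 1]
5. q(c)  →  c   [R3 at ε]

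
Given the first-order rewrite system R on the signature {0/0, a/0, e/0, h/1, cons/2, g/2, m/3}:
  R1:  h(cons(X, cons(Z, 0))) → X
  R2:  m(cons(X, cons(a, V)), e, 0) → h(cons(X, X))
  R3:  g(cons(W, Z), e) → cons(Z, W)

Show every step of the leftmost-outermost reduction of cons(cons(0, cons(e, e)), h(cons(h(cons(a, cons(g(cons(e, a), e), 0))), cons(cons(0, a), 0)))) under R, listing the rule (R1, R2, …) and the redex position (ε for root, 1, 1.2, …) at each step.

cons(cons(0, cons(e, e)), a)

1. cons(cons(0, cons(e, e)), h(cons(h(cons(a, cons(g(cons(e, a), e), 0))), cons(cons(0, a), 0))))  →  cons(cons(0, cons(e, e)), h(cons(a, cons(g(cons(e, a), e), 0))))   [R1 at 2]
2. cons(cons(0, cons(e, e)), h(cons(a, cons(g(cons(e, a), e), 0))))  →  cons(cons(0, cons(e, e)), a)   [R1 at 2]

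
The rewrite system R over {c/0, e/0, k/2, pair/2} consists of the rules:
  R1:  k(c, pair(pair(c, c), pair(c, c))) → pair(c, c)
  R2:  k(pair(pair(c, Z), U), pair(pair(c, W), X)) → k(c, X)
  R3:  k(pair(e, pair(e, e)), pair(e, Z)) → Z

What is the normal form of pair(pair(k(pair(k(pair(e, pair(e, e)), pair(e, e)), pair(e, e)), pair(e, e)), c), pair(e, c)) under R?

pair(pair(e, c), pair(e, c))

1. pair(pair(k(pair(k(pair(e, pair(e, e)), pair(e, e)), pair(e, e)), pair(e, e)), c), pair(e, c))  →  pair(pair(k(pair(e, pair(e, e)), pair(e, e)), c), pair(e, c))   [R3 at 1.1.1.1]
2. pair(pair(k(pair(e, pair(e, e)), pair(e, e)), c), pair(e, c))  →  pair(pair(e, c), pair(e, c))   [R3 at 1.1]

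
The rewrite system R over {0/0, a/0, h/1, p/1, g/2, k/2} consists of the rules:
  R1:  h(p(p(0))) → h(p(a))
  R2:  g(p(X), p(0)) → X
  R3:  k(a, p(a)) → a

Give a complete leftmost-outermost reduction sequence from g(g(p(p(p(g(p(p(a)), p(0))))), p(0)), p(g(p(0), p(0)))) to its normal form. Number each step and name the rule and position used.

1. g(g(p(p(p(g(p(p(a)), p(0))))), p(0)), p(g(p(0), p(0))))  →  g(p(p(g(p(p(a)), p(0)))), p(g(p(0), p(0))))   [R2 at 1]
2. g(p(p(g(p(p(a)), p(0)))), p(g(p(0), p(0))))  →  g(p(p(p(a))), p(g(p(0), p(0))))   [R2 at 1.1.1]
3. g(p(p(p(a))), p(g(p(0), p(0))))  →  g(p(p(p(a))), p(0))   [R2 at 2.1]
4. g(p(p(p(a))), p(0))  →  p(p(a))   [R2 at ε]

p(p(a))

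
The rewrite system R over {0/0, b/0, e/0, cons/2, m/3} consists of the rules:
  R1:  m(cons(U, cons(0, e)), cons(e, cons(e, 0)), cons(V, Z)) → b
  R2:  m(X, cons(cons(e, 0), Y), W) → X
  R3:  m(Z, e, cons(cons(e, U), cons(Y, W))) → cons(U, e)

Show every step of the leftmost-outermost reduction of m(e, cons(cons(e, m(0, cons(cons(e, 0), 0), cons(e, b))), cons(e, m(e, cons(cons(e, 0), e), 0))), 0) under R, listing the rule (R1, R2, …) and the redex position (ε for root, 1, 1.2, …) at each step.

1. m(e, cons(cons(e, m(0, cons(cons(e, 0), 0), cons(e, b))), cons(e, m(e, cons(cons(e, 0), e), 0))), 0)  →  m(e, cons(cons(e, 0), cons(e, m(e, cons(cons(e, 0), e), 0))), 0)   [R2 at 2.1.2]
2. m(e, cons(cons(e, 0), cons(e, m(e, cons(cons(e, 0), e), 0))), 0)  →  e   [R2 at ε]

e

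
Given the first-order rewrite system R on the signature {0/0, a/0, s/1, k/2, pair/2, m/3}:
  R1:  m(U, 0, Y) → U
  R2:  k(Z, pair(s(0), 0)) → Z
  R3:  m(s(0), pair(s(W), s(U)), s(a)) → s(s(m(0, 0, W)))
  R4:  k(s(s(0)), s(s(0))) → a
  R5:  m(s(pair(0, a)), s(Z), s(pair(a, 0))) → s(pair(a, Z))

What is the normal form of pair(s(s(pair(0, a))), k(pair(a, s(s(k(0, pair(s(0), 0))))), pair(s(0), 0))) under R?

1. pair(s(s(pair(0, a))), k(pair(a, s(s(k(0, pair(s(0), 0))))), pair(s(0), 0)))  →  pair(s(s(pair(0, a))), pair(a, s(s(k(0, pair(s(0), 0))))))   [R2 at 2]
2. pair(s(s(pair(0, a))), pair(a, s(s(k(0, pair(s(0), 0))))))  →  pair(s(s(pair(0, a))), pair(a, s(s(0))))   [R2 at 2.2.1.1]

pair(s(s(pair(0, a))), pair(a, s(s(0))))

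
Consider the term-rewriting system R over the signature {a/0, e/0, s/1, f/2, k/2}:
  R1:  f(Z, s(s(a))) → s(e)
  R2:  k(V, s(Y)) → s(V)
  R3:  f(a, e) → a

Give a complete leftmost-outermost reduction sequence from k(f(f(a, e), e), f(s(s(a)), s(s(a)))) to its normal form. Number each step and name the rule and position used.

1. k(f(f(a, e), e), f(s(s(a)), s(s(a))))  →  k(f(a, e), f(s(s(a)), s(s(a))))   [R3 at 1.1]
2. k(f(a, e), f(s(s(a)), s(s(a))))  →  k(a, f(s(s(a)), s(s(a))))   [R3 at 1]
3. k(a, f(s(s(a)), s(s(a))))  →  k(a, s(e))   [R1 at 2]
4. k(a, s(e))  →  s(a)   [R2 at ε]

s(a)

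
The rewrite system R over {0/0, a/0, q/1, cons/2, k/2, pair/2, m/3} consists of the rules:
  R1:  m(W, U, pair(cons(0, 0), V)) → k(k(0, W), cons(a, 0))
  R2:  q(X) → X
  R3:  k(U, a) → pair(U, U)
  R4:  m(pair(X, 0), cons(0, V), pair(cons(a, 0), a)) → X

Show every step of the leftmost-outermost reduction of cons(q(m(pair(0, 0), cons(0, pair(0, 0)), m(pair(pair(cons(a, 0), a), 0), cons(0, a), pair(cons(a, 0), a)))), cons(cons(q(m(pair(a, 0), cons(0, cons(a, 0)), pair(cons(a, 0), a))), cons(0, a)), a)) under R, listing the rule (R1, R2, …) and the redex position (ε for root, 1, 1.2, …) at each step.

cons(0, cons(cons(a, cons(0, a)), a))

1. cons(q(m(pair(0, 0), cons(0, pair(0, 0)), m(pair(pair(cons(a, 0), a), 0), cons(0, a), pair(cons(a, 0), a)))), cons(cons(q(m(pair(a, 0), cons(0, cons(a, 0)), pair(cons(a, 0), a))), cons(0, a)), a))  →  cons(m(pair(0, 0), cons(0, pair(0, 0)), m(pair(pair(cons(a, 0), a), 0), cons(0, a), pair(cons(a, 0), a))), cons(cons(q(m(pair(a, 0), cons(0, cons(a, 0)), pair(cons(a, 0), a))), cons(0, a)), a))   [R2 at 1]
2. cons(m(pair(0, 0), cons(0, pair(0, 0)), m(pair(pair(cons(a, 0), a), 0), cons(0, a), pair(cons(a, 0), a))), cons(cons(q(m(pair(a, 0), cons(0, cons(a, 0)), pair(cons(a, 0), a))), cons(0, a)), a))  →  cons(m(pair(0, 0), cons(0, pair(0, 0)), pair(cons(a, 0), a)), cons(cons(q(m(pair(a, 0), cons(0, cons(a, 0)), pair(cons(a, 0), a))), cons(0, a)), a))   [R4 at 1.3]
3. cons(m(pair(0, 0), cons(0, pair(0, 0)), pair(cons(a, 0), a)), cons(cons(q(m(pair(a, 0), cons(0, cons(a, 0)), pair(cons(a, 0), a))), cons(0, a)), a))  →  cons(0, cons(cons(q(m(pair(a, 0), cons(0, cons(a, 0)), pair(cons(a, 0), a))), cons(0, a)), a))   [R4 at 1]
4. cons(0, cons(cons(q(m(pair(a, 0), cons(0, cons(a, 0)), pair(cons(a, 0), a))), cons(0, a)), a))  →  cons(0, cons(cons(m(pair(a, 0), cons(0, cons(a, 0)), pair(cons(a, 0), a)), cons(0, a)), a))   [R2 at 2.1.1]
5. cons(0, cons(cons(m(pair(a, 0), cons(0, cons(a, 0)), pair(cons(a, 0), a)), cons(0, a)), a))  →  cons(0, cons(cons(a, cons(0, a)), a))   [R4 at 2.1.1]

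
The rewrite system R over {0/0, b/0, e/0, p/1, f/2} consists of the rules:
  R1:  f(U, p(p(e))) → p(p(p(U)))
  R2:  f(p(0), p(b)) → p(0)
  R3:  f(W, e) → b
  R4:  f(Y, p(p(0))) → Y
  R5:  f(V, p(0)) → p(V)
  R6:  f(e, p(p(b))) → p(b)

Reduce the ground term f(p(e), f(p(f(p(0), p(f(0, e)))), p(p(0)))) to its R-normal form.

1. f(p(e), f(p(f(p(0), p(f(0, e)))), p(p(0))))  →  f(p(e), p(f(p(0), p(f(0, e)))))   [R4 at 2]
2. f(p(e), p(f(p(0), p(f(0, e)))))  →  f(p(e), p(f(p(0), p(b))))   [R3 at 2.1.2.1]
3. f(p(e), p(f(p(0), p(b))))  →  f(p(e), p(p(0)))   [R2 at 2.1]
4. f(p(e), p(p(0)))  →  p(e)   [R4 at ε]

p(e)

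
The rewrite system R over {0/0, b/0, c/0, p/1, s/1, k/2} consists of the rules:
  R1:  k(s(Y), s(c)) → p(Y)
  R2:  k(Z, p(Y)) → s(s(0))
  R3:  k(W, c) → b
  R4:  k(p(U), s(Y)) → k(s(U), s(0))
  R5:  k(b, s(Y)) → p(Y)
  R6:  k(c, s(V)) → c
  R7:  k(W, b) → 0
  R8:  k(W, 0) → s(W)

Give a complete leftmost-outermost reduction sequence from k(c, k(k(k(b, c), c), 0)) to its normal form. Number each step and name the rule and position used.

c

1. k(c, k(k(k(b, c), c), 0))  →  k(c, s(k(k(b, c), c)))   [R8 at 2]
2. k(c, s(k(k(b, c), c)))  →  c   [R6 at ε]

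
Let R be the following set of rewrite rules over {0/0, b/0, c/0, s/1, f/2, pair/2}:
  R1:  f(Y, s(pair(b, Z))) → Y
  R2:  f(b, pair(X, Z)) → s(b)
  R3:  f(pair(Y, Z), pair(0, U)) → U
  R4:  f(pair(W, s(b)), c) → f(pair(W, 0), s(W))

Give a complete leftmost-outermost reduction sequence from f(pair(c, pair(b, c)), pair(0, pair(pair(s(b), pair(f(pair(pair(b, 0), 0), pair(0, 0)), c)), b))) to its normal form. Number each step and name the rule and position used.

1. f(pair(c, pair(b, c)), pair(0, pair(pair(s(b), pair(f(pair(pair(b, 0), 0), pair(0, 0)), c)), b)))  →  pair(pair(s(b), pair(f(pair(pair(b, 0), 0), pair(0, 0)), c)), b)   [R3 at ε]
2. pair(pair(s(b), pair(f(pair(pair(b, 0), 0), pair(0, 0)), c)), b)  →  pair(pair(s(b), pair(0, c)), b)   [R3 at 1.2.1]

pair(pair(s(b), pair(0, c)), b)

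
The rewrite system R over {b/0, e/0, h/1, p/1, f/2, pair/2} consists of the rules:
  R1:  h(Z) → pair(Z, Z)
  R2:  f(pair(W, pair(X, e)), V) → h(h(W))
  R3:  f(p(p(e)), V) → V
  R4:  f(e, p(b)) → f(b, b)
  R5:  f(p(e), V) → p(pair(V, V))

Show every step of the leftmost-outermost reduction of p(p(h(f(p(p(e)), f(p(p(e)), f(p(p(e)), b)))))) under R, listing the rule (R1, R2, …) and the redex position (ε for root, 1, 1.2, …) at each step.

1. p(p(h(f(p(p(e)), f(p(p(e)), f(p(p(e)), b))))))  →  p(p(pair(f(p(p(e)), f(p(p(e)), f(p(p(e)), b))), f(p(p(e)), f(p(p(e)), f(p(p(e)), b))))))   [R1 at 1.1]
2. p(p(pair(f(p(p(e)), f(p(p(e)), f(p(p(e)), b))), f(p(p(e)), f(p(p(e)), f(p(p(e)), b))))))  →  p(p(pair(f(p(p(e)), f(p(p(e)), b)), f(p(p(e)), f(p(p(e)), f(p(p(e)), b))))))   [R3 at 1.1.1]
3. p(p(pair(f(p(p(e)), f(p(p(e)), b)), f(p(p(e)), f(p(p(e)), f(p(p(e)), b))))))  →  p(p(pair(f(p(p(e)), b), f(p(p(e)), f(p(p(e)), f(p(p(e)), b))))))   [R3 at 1.1.1]
4. p(p(pair(f(p(p(e)), b), f(p(p(e)), f(p(p(e)), f(p(p(e)), b))))))  →  p(p(pair(b, f(p(p(e)), f(p(p(e)), f(p(p(e)), b))))))   [R3 at 1.1.1]
5. p(p(pair(b, f(p(p(e)), f(p(p(e)), f(p(p(e)), b))))))  →  p(p(pair(b, f(p(p(e)), f(p(p(e)), b)))))   [R3 at 1.1.2]
6. p(p(pair(b, f(p(p(e)), f(p(p(e)), b)))))  →  p(p(pair(b, f(p(p(e)), b))))   [R3 at 1.1.2]
7. p(p(pair(b, f(p(p(e)), b))))  →  p(p(pair(b, b)))   [R3 at 1.1.2]

p(p(pair(b, b)))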